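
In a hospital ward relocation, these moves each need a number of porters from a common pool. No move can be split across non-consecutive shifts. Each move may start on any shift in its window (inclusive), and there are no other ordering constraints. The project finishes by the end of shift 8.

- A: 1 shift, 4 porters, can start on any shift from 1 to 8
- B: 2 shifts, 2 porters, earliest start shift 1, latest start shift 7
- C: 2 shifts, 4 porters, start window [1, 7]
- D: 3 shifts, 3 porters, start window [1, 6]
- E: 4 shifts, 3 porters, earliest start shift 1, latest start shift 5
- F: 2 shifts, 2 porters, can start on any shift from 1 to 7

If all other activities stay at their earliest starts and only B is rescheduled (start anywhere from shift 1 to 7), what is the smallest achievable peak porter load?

16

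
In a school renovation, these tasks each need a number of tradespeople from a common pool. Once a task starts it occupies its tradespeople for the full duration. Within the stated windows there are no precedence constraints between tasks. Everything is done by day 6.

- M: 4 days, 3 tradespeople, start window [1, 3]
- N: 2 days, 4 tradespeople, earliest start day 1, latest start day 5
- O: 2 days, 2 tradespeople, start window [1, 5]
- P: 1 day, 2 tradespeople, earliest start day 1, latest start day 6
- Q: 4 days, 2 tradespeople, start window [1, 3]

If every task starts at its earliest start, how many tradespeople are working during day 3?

5

At early start, day 3 has: M, Q.
Demand: 3 + 2 = 5.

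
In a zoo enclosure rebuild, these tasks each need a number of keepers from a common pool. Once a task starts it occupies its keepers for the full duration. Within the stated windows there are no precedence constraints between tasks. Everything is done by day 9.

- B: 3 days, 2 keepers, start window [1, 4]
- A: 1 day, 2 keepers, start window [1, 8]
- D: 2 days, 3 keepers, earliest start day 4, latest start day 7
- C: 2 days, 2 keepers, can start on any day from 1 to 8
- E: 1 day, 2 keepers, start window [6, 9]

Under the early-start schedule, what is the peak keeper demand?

6

Early-start schedule: B@1, A@1, D@4, C@1, E@6.
Load per day: day 1: 6, day 2: 4, day 3: 2, day 4: 3, day 5: 3, day 6: 2, day 7: 0, day 8: 0, day 9: 0.
Peak is 6.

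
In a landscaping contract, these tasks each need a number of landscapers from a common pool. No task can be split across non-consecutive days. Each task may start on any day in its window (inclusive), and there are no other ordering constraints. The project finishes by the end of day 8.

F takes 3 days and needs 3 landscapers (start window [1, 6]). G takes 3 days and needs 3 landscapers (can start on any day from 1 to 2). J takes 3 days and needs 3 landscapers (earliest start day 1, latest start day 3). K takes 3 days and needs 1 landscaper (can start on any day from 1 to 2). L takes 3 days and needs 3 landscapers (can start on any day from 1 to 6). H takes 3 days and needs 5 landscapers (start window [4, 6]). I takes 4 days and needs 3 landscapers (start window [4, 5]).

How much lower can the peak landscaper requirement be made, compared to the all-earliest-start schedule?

2

Early-start peak: d1:13  d2:13  d3:13  d4:8  d5:8  d6:8  d7:3  d8:0 ⇒ 13.
Leveled (F@1, G@1, J@1, K@1, L@4, H@4, I@4): d1:10  d2:10  d3:10  d4:11  d5:11  d6:11  d7:3  d8:0 ⇒ 11.
Reduction 13 − 11 = 2.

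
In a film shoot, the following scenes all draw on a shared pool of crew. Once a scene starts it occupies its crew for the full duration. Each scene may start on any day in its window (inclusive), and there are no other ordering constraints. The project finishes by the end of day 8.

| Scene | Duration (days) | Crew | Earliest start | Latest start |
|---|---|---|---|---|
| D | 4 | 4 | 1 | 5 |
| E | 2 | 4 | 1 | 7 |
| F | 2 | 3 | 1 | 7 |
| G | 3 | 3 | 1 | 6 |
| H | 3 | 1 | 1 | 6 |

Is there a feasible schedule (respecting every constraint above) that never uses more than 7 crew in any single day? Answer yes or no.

yes

Schedule D@1, E@5, F@1, G@3, H@6: d1:7  d2:7  d3:7  d4:7  d5:7  d6:5  d7:1  d8:1 — peak 7 ≤ 7.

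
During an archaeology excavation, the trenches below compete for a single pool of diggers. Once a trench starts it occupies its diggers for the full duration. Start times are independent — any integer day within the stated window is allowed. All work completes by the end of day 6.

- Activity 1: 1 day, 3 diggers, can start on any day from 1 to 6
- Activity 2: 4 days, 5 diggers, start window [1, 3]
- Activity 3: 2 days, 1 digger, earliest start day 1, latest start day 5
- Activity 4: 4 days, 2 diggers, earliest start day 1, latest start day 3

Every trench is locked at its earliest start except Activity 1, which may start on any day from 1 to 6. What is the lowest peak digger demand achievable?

8

Activity 1@1: d1:11  d2:8  d3:7  d4:7  d5:0  d6:0 → peak 11
Activity 1@2: d1:8  d2:11  d3:7  d4:7  d5:0  d6:0 → peak 11
Activity 1@3: d1:8  d2:8  d3:10  d4:7  d5:0  d6:0 → peak 10
Activity 1@4: d1:8  d2:8  d3:7  d4:10  d5:0  d6:0 → peak 10
Activity 1@5: d1:8  d2:8  d3:7  d4:7  d5:3  d6:0 → peak 8
Activity 1@6: d1:8  d2:8  d3:7  d4:7  d5:0  d6:3 → peak 8
Best is Activity 1@5, peak 8.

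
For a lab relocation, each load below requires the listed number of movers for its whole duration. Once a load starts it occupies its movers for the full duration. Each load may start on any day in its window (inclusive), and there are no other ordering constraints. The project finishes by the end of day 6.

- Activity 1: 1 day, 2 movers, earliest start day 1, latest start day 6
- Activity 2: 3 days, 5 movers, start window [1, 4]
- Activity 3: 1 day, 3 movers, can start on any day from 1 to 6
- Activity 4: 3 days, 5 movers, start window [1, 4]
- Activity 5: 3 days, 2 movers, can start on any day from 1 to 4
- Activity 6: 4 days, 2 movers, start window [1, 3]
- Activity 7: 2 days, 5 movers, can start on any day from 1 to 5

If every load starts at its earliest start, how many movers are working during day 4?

At early start, day 4 has: Activity 6.
Demand: 2 = 2.

2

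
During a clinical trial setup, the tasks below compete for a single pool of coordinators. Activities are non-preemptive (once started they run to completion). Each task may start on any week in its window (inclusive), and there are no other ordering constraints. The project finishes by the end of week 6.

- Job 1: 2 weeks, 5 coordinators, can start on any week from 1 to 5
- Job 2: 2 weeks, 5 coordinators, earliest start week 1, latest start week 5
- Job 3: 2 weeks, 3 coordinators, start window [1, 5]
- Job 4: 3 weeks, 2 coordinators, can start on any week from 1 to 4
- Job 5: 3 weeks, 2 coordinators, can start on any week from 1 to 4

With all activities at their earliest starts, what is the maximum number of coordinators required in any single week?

Early-start schedule: Job 1@1, Job 2@1, Job 3@1, Job 4@1, Job 5@1.
Load per week: week 1: 17, week 2: 17, week 3: 4, week 4: 0, week 5: 0, week 6: 0.
Peak is 17.

17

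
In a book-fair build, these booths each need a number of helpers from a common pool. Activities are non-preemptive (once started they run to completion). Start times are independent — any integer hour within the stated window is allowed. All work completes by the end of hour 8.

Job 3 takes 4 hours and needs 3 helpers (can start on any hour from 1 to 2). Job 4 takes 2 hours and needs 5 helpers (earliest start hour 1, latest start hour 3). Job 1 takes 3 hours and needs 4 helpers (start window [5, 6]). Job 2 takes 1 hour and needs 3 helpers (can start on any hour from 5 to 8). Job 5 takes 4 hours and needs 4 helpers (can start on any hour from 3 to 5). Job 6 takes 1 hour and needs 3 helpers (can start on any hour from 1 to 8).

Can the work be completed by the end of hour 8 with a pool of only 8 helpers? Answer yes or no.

yes

Schedule Job 3@1, Job 4@1, Job 1@5, Job 2@7, Job 5@3, Job 6@8: h1:8  h2:8  h3:7  h4:7  h5:8  h6:8  h7:7  h8:3 — peak 8 ≤ 8.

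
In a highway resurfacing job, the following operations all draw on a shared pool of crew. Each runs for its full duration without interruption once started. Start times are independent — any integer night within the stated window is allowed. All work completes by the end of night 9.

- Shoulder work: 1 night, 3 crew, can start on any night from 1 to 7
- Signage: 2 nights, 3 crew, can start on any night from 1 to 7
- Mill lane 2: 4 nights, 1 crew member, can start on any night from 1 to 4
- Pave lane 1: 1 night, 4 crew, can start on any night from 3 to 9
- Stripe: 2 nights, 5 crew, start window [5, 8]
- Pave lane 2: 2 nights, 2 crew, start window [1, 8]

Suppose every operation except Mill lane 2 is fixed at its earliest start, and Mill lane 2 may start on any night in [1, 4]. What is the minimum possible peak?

Mill lane 2@1: n1:9  n2:6  n3:5  n4:1  n5:5  n6:5  n7:0  n8:0  n9:0 → peak 9
Mill lane 2@2: n1:8  n2:6  n3:5  n4:1  n5:6  n6:5  n7:0  n8:0  n9:0 → peak 8
Mill lane 2@3: n1:8  n2:5  n3:5  n4:1  n5:6  n6:6  n7:0  n8:0  n9:0 → peak 8
Mill lane 2@4: n1:8  n2:5  n3:4  n4:1  n5:6  n6:6  n7:1  n8:0  n9:0 → peak 8
Best is Mill lane 2@2, peak 8.

8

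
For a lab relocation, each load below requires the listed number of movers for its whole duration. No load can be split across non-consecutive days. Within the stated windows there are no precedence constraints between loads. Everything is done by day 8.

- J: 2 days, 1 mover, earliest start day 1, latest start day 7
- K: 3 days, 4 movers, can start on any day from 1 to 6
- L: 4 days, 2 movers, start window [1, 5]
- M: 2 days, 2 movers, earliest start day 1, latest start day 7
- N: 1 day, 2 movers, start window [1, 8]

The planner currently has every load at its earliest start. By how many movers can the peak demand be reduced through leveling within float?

7

Early-start peak: d1:11  d2:9  d3:6  d4:2  d5:0  d6:0  d7:0  d8:0 ⇒ 11.
Leveled (J@1, K@5, L@1, M@3, N@8): d1:3  d2:3  d3:4  d4:4  d5:4  d6:4  d7:4  d8:2 ⇒ 4.
Reduction 11 − 4 = 7.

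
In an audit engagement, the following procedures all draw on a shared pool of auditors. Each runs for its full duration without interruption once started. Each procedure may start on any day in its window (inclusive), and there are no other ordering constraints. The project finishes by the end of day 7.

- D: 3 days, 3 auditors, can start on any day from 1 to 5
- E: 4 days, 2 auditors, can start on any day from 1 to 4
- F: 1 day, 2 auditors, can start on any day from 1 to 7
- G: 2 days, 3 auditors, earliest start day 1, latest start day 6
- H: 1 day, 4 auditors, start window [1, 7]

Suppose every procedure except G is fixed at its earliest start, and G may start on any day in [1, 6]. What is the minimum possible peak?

11

G@1: d1:14  d2:8  d3:5  d4:2  d5:0  d6:0  d7:0 → peak 14
G@2: d1:11  d2:8  d3:8  d4:2  d5:0  d6:0  d7:0 → peak 11
G@3: d1:11  d2:5  d3:8  d4:5  d5:0  d6:0  d7:0 → peak 11
G@4: d1:11  d2:5  d3:5  d4:5  d5:3  d6:0  d7:0 → peak 11
G@5: d1:11  d2:5  d3:5  d4:2  d5:3  d6:3  d7:0 → peak 11
G@6: d1:11  d2:5  d3:5  d4:2  d5:0  d6:3  d7:3 → peak 11
Best is G@2, peak 11.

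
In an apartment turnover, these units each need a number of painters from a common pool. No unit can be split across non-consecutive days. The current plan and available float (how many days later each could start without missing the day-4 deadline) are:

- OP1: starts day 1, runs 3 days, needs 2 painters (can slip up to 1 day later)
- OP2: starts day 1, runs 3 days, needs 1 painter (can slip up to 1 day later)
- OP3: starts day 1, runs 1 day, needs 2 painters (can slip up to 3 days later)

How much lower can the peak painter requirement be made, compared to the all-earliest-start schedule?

2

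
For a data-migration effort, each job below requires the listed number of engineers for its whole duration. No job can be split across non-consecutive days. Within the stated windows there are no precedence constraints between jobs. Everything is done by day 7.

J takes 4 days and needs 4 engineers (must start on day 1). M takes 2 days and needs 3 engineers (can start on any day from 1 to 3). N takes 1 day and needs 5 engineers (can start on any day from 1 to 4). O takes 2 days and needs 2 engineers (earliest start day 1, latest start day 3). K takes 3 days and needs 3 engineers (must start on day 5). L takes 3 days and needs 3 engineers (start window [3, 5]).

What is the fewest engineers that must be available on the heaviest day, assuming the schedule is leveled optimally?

9

Early-start (J@1, M@1, N@1, O@1, K@5, L@3) gives peak 14: d1:14  d2:9  d3:7  d4:7  d5:6  d6:3  d7:3.
Shift N→3, L→4.
Schedule J@1, M@1, N@3, O@1, K@5, L@4: d1:9  d2:9  d3:9  d4:7  d5:6  d6:6  d7:3 — peak 9.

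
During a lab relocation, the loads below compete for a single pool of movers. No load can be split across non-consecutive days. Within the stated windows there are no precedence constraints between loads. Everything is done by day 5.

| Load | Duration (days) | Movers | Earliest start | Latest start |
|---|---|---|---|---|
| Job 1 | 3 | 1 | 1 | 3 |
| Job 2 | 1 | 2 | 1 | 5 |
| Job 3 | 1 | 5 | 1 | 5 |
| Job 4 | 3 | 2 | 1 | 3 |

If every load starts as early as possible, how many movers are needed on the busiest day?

Early-start schedule: Job 1@1, Job 2@1, Job 3@1, Job 4@1.
Load per day: day 1: 10, day 2: 3, day 3: 3, day 4: 0, day 5: 0.
Peak is 10.

10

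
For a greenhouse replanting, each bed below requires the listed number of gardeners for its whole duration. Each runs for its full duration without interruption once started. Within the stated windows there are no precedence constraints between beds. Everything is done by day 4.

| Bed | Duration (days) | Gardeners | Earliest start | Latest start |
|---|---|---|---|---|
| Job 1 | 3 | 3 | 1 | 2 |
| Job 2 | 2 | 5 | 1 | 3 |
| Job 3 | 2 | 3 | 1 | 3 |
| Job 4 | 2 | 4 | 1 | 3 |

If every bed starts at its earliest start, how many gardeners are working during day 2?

15

At early start, day 2 has: Job 1, Job 2, Job 3, Job 4.
Demand: 3 + 5 + 3 + 4 = 15.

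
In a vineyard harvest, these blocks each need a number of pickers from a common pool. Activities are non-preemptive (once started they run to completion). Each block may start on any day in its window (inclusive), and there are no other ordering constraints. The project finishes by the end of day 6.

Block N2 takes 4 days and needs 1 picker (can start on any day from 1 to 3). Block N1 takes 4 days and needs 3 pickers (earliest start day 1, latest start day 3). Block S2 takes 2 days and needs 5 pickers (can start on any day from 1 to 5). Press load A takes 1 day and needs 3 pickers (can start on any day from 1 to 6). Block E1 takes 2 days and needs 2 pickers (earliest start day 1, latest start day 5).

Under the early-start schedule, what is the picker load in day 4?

At early start, day 4 has: Block N2, Block N1.
Demand: 1 + 3 = 4.

4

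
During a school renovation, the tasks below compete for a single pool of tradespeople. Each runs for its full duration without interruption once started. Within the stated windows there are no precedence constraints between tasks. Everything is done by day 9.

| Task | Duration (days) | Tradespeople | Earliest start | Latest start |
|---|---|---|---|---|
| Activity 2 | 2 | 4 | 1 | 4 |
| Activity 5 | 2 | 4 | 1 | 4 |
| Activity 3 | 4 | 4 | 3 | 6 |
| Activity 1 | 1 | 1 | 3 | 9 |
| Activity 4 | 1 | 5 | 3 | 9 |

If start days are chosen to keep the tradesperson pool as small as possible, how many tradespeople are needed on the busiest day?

Early-start (Activity 2@1, Activity 5@1, Activity 3@3, Activity 1@3, Activity 4@3) gives peak 10: d1:8  d2:8  d3:10  d4:4  d5:4  d6:4  d7:0  d8:0  d9:0.
Shift Activity 5→3, Activity 3→5, Activity 4→9.
Schedule Activity 2@1, Activity 5@3, Activity 3@5, Activity 1@3, Activity 4@9: d1:4  d2:4  d3:5  d4:4  d5:4  d6:4  d7:4  d8:4  d9:5 — peak 5.
Total tradesperson-days = 38 over 9 days ⇒ peak ≥ ⌈38/9⌉ = 5, so 5 is optimal.

5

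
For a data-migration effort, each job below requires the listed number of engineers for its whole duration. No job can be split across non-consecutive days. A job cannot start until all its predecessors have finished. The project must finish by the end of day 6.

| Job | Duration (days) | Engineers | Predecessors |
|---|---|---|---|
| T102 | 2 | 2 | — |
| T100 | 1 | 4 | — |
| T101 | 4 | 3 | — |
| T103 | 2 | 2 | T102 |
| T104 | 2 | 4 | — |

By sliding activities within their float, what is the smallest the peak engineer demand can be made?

7

Early-start (T102@1, T100@1, T101@1, T103@3, T104@1) gives peak 13: d1:13  d2:9  d3:5  d4:5  d5:0  d6:0.
Shift T101→2, T104→5.
Schedule T102@1, T100@1, T101@2, T103@3, T104@5: d1:6  d2:5  d3:5  d4:5  d5:7  d6:4 — peak 7.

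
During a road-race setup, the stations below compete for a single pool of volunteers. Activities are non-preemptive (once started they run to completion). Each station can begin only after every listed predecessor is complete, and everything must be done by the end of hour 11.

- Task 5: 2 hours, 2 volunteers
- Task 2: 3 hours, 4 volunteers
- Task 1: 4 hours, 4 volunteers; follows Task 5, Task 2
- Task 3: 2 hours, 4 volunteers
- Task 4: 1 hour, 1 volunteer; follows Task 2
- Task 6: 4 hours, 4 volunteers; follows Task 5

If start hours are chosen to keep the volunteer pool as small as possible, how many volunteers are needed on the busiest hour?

8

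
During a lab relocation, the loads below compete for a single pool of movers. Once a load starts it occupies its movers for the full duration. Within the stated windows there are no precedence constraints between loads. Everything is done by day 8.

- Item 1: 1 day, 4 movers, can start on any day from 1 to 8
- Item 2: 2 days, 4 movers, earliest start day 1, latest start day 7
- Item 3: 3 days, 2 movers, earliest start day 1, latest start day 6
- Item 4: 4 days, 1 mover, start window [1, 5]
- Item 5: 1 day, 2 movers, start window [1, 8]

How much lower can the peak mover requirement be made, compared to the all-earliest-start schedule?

Early-start peak: d1:13  d2:7  d3:3  d4:1  d5:0  d6:0  d7:0  d8:0 ⇒ 13.
Leveled (Item 1@1, Item 2@2, Item 3@4, Item 4@4, Item 5@7): d1:4  d2:4  d3:4  d4:3  d5:3  d6:3  d7:3  d8:0 ⇒ 4.
Reduction 13 − 4 = 9.

9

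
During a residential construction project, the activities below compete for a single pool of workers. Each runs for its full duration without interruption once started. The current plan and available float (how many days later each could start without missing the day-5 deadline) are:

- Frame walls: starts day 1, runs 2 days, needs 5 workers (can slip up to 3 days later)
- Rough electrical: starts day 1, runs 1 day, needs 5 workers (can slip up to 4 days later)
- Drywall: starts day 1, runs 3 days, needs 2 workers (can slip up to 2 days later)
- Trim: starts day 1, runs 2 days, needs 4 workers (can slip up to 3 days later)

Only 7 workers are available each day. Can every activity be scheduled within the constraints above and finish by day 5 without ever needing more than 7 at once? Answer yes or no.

Schedule Frame walls@1, Rough electrical@3, Drywall@1, Trim@4: d1:7  d2:7  d3:7  d4:4  d5:4 — peak 7 ≤ 7.

yes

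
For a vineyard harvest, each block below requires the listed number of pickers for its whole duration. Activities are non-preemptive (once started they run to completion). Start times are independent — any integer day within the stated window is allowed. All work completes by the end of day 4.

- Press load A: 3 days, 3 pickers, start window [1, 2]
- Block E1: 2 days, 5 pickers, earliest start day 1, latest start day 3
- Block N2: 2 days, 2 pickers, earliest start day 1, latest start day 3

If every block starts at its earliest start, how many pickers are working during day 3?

At early start, day 3 has: Press load A.
Demand: 3 = 3.

3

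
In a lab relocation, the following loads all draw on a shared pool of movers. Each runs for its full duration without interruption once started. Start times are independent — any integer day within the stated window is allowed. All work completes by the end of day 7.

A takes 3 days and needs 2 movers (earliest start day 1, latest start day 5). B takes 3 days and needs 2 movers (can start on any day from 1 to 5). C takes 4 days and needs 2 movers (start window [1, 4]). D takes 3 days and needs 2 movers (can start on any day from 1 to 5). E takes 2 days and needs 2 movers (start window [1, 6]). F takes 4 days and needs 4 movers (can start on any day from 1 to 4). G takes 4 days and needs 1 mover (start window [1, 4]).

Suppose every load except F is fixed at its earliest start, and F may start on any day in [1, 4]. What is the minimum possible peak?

11

F@1: d1:15  d2:15  d3:13  d4:7  d5:0  d6:0  d7:0 → peak 15
F@2: d1:11  d2:15  d3:13  d4:7  d5:4  d6:0  d7:0 → peak 15
F@3: d1:11  d2:11  d3:13  d4:7  d5:4  d6:4  d7:0 → peak 13
F@4: d1:11  d2:11  d3:9  d4:7  d5:4  d6:4  d7:4 → peak 11
Best is F@4, peak 11.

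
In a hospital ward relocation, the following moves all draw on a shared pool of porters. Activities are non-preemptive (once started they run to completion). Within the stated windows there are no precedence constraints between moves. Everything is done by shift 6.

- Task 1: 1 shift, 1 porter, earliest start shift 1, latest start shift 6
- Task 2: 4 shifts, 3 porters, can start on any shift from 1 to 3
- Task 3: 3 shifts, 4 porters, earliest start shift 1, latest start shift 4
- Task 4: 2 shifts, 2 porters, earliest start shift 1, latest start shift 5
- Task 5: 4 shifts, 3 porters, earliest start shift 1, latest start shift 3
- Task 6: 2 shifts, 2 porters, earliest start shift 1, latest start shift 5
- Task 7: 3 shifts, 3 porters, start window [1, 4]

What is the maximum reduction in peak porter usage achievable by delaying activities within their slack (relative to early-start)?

8

Early-start peak: s1:18  s2:17  s3:13  s4:6  s5:0  s6:0 ⇒ 18.
Leveled (Task 1@1, Task 2@1, Task 3@1, Task 4@1, Task 5@3, Task 6@5, Task 7@4): s1:10  s2:9  s3:10  s4:9  s5:8  s6:8 ⇒ 10.
Reduction 18 − 10 = 8.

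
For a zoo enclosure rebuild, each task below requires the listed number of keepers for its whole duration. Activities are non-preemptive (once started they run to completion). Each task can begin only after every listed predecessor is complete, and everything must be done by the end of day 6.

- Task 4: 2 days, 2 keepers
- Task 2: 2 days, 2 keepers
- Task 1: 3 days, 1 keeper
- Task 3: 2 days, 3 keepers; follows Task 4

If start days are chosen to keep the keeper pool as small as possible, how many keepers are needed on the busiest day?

Early-start (Task 4@1, Task 2@1, Task 1@1, Task 3@3) gives peak 5: d1:5  d2:5  d3:4  d4:3  d5:0  d6:0.
Shift Task 2→3, Task 3→5.
Schedule Task 4@1, Task 2@3, Task 1@1, Task 3@5: d1:3  d2:3  d3:3  d4:2  d5:3  d6:3 — peak 3.
Total keeper-days = 17 over 6 days ⇒ peak ≥ ⌈17/6⌉ = 3, so 3 is optimal.

3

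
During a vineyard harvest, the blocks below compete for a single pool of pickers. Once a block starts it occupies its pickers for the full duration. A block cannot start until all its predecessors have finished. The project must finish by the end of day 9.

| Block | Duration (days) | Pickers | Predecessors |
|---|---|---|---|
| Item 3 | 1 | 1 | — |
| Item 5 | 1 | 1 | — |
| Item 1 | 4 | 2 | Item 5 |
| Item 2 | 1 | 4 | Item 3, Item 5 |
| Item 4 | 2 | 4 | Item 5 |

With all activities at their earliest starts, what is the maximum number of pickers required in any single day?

Early-start schedule: Item 3@1, Item 5@1, Item 1@2, Item 2@2, Item 4@2.
Load per day: day 1: 2, day 2: 10, day 3: 6, day 4: 2, day 5: 2, day 6: 0, day 7: 0, day 8: 0, day 9: 0.
Peak is 10.

10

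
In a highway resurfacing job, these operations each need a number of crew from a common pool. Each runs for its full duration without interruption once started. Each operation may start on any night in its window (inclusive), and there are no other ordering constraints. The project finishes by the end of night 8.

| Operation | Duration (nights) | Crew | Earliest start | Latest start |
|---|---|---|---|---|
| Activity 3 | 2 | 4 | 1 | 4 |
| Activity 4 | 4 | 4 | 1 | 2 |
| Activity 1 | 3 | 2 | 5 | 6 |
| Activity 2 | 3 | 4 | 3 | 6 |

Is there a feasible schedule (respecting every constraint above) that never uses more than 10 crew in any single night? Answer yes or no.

yes

Schedule Activity 3@1, Activity 4@1, Activity 1@5, Activity 2@3: n1:8  n2:8  n3:8  n4:8  n5:6  n6:2  n7:2  n8:0 — peak 8 ≤ 10.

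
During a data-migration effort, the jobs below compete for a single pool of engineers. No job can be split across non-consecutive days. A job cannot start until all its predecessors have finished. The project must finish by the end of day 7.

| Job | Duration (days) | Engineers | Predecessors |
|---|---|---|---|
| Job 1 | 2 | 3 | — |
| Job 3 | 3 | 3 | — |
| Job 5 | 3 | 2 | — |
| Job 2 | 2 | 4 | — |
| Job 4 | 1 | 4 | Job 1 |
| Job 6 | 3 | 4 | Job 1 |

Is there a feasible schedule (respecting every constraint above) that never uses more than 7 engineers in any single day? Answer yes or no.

The minimum achievable peak is 8; 7 < 8, so no feasible schedule stays within the cap.

no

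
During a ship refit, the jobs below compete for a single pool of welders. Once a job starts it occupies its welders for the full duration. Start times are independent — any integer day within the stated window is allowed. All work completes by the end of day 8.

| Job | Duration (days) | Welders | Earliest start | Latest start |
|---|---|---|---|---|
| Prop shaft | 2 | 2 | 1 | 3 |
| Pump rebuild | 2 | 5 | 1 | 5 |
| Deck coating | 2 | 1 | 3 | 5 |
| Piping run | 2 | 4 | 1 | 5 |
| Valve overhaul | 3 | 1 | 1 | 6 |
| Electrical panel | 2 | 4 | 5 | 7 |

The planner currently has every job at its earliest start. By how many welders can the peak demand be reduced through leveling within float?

Early-start peak: d1:12  d2:12  d3:2  d4:1  d5:4  d6:4  d7:0  d8:0 ⇒ 12.
Leveled (Prop shaft@3, Pump rebuild@1, Deck coating@3, Piping run@5, Valve overhaul@3, Electrical panel@7): d1:5  d2:5  d3:4  d4:4  d5:5  d6:4  d7:4  d8:4 ⇒ 5.
Reduction 12 − 5 = 7.

7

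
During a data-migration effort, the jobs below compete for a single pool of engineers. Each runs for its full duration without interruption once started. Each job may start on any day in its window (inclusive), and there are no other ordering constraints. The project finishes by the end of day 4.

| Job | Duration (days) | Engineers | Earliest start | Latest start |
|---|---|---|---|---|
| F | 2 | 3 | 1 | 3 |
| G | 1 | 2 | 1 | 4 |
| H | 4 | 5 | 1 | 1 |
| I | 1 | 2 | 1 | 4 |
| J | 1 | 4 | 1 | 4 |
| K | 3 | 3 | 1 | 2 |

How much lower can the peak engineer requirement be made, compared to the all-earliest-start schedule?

8

Early-start peak: d1:19  d2:11  d3:8  d4:5 ⇒ 19.
Leveled (F@1, G@3, H@1, I@4, J@4, K@1): d1:11  d2:11  d3:10  d4:11 ⇒ 11.
Reduction 19 − 11 = 8.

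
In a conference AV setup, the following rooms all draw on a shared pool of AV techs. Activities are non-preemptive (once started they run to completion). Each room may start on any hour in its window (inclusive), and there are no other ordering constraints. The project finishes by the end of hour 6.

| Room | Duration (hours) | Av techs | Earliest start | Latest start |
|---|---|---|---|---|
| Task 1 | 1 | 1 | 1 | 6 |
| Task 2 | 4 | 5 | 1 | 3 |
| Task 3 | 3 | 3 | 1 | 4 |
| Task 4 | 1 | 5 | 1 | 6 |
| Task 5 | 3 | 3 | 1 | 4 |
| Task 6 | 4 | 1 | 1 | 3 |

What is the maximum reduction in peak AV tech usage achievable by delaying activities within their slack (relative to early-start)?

9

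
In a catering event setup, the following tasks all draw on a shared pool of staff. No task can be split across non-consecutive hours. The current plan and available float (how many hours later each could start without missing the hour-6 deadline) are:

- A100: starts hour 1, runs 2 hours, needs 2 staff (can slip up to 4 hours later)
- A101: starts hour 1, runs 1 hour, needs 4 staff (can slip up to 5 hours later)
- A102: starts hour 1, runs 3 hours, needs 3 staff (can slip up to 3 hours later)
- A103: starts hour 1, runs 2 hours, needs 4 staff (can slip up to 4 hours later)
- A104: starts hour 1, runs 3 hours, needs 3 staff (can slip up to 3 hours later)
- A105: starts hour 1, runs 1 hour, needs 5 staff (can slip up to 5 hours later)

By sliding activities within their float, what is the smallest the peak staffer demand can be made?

7

Early-start (A100@1, A101@1, A102@1, A103@1, A104@1, A105@1) gives peak 21: h1:21  h2:12  h3:6  h4:0  h5:0  h6:0.
Shift A101→3, A102→2, A103→5, A104→4.
Schedule A100@1, A101@3, A102@2, A103@5, A104@4, A105@1: h1:7  h2:5  h3:7  h4:6  h5:7  h6:7 — peak 7.
Total staffer-hours = 39 over 6 hours ⇒ peak ≥ ⌈39/6⌉ = 7, so 7 is optimal.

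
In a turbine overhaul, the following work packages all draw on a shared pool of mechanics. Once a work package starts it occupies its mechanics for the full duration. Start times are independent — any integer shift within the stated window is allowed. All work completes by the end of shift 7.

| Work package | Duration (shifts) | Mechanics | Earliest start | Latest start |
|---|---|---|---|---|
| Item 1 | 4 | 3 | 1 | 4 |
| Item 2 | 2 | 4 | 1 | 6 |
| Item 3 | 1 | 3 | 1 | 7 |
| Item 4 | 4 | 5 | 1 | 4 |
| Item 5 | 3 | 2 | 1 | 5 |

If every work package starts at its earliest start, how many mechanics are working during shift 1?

17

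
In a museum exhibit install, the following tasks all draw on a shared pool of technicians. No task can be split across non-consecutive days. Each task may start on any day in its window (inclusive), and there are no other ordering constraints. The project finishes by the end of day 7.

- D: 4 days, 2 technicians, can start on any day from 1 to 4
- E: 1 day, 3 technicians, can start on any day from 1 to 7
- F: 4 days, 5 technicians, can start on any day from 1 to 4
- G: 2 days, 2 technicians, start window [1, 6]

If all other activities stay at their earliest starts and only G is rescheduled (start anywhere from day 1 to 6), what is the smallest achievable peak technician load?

10

G@1: d1:12  d2:9  d3:7  d4:7  d5:0  d6:0  d7:0 → peak 12
G@2: d1:10  d2:9  d3:9  d4:7  d5:0  d6:0  d7:0 → peak 10
G@3: d1:10  d2:7  d3:9  d4:9  d5:0  d6:0  d7:0 → peak 10
G@4: d1:10  d2:7  d3:7  d4:9  d5:2  d6:0  d7:0 → peak 10
G@5: d1:10  d2:7  d3:7  d4:7  d5:2  d6:2  d7:0 → peak 10
G@6: d1:10  d2:7  d3:7  d4:7  d5:0  d6:2  d7:2 → peak 10
Best is G@2, peak 10.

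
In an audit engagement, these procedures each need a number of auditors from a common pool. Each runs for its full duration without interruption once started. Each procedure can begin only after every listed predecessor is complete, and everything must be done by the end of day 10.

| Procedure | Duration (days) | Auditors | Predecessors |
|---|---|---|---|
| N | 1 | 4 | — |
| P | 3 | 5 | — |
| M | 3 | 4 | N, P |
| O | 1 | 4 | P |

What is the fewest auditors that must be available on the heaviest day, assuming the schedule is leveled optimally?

5

Early-start (N@1, P@1, M@4, O@4) gives peak 9: d1:9  d2:5  d3:5  d4:8  d5:4  d6:4  d7:0  d8:0  d9:0  d10:0.
Shift P→2, M→5, O→8.
Schedule N@1, P@2, M@5, O@8: d1:4  d2:5  d3:5  d4:5  d5:4  d6:4  d7:4  d8:4  d9:0  d10:0 — peak 5.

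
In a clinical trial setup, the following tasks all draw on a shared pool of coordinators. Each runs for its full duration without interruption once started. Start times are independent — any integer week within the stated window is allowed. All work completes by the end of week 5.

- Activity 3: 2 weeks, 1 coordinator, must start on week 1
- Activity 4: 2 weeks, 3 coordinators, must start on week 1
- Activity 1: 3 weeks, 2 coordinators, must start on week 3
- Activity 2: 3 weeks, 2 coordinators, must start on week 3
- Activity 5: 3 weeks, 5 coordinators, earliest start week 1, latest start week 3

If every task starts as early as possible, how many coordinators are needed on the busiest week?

9

Early-start schedule: Activity 3@1, Activity 4@1, Activity 1@3, Activity 2@3, Activity 5@1.
Load per week: week 1: 9, week 2: 9, week 3: 9, week 4: 4, week 5: 4.
Peak is 9.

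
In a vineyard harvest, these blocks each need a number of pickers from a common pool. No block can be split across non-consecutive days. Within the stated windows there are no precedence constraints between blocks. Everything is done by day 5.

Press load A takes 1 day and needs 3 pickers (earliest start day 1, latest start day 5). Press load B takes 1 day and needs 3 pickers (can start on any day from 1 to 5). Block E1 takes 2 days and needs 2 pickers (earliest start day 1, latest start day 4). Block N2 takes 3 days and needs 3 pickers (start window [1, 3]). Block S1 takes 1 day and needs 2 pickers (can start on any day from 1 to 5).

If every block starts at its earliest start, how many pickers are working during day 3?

3

At early start, day 3 has: Block N2.
Demand: 3 = 3.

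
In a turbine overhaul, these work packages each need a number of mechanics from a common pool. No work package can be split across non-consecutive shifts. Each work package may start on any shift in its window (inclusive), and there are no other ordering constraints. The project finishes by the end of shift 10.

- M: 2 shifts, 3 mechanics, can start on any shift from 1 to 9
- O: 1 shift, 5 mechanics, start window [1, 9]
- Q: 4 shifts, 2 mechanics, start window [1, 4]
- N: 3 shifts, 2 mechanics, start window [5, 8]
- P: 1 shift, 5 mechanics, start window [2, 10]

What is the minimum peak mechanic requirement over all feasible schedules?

5

Early-start (M@1, O@1, Q@1, N@5, P@2) gives peak 10: s1:10  s2:10  s3:2  s4:2  s5:2  s6:2  s7:2  s8:0  s9:0  s10:0.
Shift O→3, Q→4, P→8.
Schedule M@1, O@3, Q@4, N@5, P@8: s1:3  s2:3  s3:5  s4:2  s5:4  s6:4  s7:4  s8:5  s9:0  s10:0 — peak 5.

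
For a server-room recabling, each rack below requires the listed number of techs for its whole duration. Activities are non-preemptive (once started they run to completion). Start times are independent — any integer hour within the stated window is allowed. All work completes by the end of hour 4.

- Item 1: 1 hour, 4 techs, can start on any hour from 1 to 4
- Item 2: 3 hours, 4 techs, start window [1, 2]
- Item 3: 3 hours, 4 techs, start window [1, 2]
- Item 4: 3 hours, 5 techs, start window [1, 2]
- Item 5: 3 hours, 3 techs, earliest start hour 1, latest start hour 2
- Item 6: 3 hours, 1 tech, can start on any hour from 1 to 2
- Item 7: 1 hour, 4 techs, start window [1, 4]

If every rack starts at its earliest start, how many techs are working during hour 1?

At early start, hour 1 has: Item 1, Item 2, Item 3, Item 4, Item 5, Item 6, Item 7.
Demand: 4 + 4 + 4 + 5 + 3 + 1 + 4 = 25.

25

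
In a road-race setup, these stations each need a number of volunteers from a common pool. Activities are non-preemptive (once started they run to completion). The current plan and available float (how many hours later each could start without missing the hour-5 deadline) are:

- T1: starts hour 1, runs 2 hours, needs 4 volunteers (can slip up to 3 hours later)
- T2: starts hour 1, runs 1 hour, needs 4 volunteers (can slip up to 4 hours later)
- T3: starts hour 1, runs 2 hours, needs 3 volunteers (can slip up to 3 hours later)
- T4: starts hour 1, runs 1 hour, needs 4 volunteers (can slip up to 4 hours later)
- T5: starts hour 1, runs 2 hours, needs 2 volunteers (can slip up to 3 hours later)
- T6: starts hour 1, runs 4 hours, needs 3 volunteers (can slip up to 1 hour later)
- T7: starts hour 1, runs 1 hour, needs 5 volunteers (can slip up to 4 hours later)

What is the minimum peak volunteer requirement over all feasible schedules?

Early-start (T1@1, T2@1, T3@1, T4@1, T5@1, T6@1, T7@1) gives peak 25: h1:25  h2:12  h3:3  h4:3  h5:0.
Shift T3→2, T4→3, T5→4, T6→2, T7→4.
Schedule T1@1, T2@1, T3@2, T4@3, T5@4, T6@2, T7@4: h1:8  h2:10  h3:10  h4:10  h5:5 — peak 10.

10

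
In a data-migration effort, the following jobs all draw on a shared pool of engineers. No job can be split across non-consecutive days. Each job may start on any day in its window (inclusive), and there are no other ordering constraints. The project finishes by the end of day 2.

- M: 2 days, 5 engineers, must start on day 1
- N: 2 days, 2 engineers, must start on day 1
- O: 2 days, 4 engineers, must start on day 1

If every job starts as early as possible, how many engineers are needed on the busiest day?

11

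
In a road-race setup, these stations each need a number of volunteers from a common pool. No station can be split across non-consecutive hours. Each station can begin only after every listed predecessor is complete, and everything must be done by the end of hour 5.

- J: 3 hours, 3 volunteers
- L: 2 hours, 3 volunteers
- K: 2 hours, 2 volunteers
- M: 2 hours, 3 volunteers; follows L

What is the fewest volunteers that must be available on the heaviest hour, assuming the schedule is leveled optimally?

6

Early-start (J@1, L@1, K@1, M@3) gives peak 8: h1:8  h2:8  h3:6  h4:3  h5:0.
Shift K→3, M→4.
Schedule J@1, L@1, K@3, M@4: h1:6  h2:6  h3:5  h4:5  h5:3 — peak 6.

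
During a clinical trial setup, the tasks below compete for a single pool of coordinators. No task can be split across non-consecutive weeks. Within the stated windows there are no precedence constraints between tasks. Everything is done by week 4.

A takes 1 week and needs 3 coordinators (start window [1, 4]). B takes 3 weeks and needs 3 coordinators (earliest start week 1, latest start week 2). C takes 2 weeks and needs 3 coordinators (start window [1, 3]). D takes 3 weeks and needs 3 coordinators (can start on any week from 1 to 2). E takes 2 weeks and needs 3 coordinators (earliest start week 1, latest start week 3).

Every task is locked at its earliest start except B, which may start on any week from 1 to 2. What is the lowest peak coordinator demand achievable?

12

B@1: w1:15  w2:12  w3:6  w4:0 → peak 15
B@2: w1:12  w2:12  w3:6  w4:3 → peak 12
Best is B@2, peak 12.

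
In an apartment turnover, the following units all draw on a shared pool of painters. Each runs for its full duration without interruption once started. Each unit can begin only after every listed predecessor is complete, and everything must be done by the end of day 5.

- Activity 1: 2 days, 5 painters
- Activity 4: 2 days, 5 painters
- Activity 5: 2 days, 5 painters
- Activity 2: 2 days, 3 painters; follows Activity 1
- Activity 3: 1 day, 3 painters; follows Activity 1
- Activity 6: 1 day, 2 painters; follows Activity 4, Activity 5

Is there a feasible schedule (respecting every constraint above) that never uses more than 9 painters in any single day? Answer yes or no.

The minimum achievable peak is 10; 9 < 10, so no feasible schedule stays within the cap.

no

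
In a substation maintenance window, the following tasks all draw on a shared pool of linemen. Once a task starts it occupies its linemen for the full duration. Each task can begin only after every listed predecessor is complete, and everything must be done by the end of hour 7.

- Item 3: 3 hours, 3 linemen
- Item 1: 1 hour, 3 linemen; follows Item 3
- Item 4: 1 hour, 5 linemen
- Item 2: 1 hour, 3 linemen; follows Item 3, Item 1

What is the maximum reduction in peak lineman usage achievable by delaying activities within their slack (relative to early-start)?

3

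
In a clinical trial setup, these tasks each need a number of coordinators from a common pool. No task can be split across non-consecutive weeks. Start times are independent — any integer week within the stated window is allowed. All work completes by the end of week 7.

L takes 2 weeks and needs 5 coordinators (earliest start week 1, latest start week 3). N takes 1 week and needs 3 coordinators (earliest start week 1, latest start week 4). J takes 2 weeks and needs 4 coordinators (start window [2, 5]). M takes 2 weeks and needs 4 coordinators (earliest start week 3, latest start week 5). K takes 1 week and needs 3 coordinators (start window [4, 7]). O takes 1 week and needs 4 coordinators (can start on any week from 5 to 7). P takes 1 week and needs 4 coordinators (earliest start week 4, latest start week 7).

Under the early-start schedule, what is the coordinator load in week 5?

4

At early start, week 5 has: O.
Demand: 4 = 4.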